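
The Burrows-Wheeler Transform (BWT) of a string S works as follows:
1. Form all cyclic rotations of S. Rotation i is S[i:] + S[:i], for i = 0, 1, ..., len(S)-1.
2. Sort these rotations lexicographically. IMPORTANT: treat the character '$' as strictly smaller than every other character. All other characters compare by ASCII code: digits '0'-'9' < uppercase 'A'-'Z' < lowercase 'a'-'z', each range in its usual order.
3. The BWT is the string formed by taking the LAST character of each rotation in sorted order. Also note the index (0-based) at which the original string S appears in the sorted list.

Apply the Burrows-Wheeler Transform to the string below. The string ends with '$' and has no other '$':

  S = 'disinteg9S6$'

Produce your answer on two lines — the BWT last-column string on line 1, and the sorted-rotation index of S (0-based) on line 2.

Answer: 6Sg9$tesdiin
4

Derivation:
All 12 rotations (rotation i = S[i:]+S[:i]):
  rot[0] = disinteg9S6$
  rot[1] = isinteg9S6$d
  rot[2] = sinteg9S6$di
  rot[3] = integ9S6$dis
  rot[4] = nteg9S6$disi
  rot[5] = teg9S6$disin
  rot[6] = eg9S6$disint
  rot[7] = g9S6$disinte
  rot[8] = 9S6$disinteg
  rot[9] = S6$disinteg9
  rot[10] = 6$disinteg9S
  rot[11] = $disinteg9S6
Sorted (with $ < everything):
  sorted[0] = $disinteg9S6  (last char: '6')
  sorted[1] = 6$disinteg9S  (last char: 'S')
  sorted[2] = 9S6$disinteg  (last char: 'g')
  sorted[3] = S6$disinteg9  (last char: '9')
  sorted[4] = disinteg9S6$  (last char: '$')
  sorted[5] = eg9S6$disint  (last char: 't')
  sorted[6] = g9S6$disinte  (last char: 'e')
  sorted[7] = integ9S6$dis  (last char: 's')
  sorted[8] = isinteg9S6$d  (last char: 'd')
  sorted[9] = nteg9S6$disi  (last char: 'i')
  sorted[10] = sinteg9S6$di  (last char: 'i')
  sorted[11] = teg9S6$disin  (last char: 'n')
Last column: 6Sg9$tesdiin
Original string S is at sorted index 4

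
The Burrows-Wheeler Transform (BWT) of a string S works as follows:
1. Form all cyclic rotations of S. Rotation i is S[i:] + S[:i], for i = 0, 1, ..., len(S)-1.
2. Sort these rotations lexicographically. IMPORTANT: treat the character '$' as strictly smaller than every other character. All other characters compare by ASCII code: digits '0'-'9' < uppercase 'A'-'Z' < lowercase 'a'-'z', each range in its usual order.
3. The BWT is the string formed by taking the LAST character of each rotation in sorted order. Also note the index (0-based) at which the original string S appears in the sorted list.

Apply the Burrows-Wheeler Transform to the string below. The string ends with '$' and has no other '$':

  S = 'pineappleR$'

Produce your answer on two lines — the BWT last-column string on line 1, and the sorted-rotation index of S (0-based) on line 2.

Answer: Reelnppi$pa
8

Derivation:
All 11 rotations (rotation i = S[i:]+S[:i]):
  rot[0] = pineappleR$
  rot[1] = ineappleR$p
  rot[2] = neappleR$pi
  rot[3] = eappleR$pin
  rot[4] = appleR$pine
  rot[5] = ppleR$pinea
  rot[6] = pleR$pineap
  rot[7] = leR$pineapp
  rot[8] = eR$pineappl
  rot[9] = R$pineapple
  rot[10] = $pineappleR
Sorted (with $ < everything):
  sorted[0] = $pineappleR  (last char: 'R')
  sorted[1] = R$pineapple  (last char: 'e')
  sorted[2] = appleR$pine  (last char: 'e')
  sorted[3] = eR$pineappl  (last char: 'l')
  sorted[4] = eappleR$pin  (last char: 'n')
  sorted[5] = ineappleR$p  (last char: 'p')
  sorted[6] = leR$pineapp  (last char: 'p')
  sorted[7] = neappleR$pi  (last char: 'i')
  sorted[8] = pineappleR$  (last char: '$')
  sorted[9] = pleR$pineap  (last char: 'p')
  sorted[10] = ppleR$pinea  (last char: 'a')
Last column: Reelnppi$pa
Original string S is at sorted index 8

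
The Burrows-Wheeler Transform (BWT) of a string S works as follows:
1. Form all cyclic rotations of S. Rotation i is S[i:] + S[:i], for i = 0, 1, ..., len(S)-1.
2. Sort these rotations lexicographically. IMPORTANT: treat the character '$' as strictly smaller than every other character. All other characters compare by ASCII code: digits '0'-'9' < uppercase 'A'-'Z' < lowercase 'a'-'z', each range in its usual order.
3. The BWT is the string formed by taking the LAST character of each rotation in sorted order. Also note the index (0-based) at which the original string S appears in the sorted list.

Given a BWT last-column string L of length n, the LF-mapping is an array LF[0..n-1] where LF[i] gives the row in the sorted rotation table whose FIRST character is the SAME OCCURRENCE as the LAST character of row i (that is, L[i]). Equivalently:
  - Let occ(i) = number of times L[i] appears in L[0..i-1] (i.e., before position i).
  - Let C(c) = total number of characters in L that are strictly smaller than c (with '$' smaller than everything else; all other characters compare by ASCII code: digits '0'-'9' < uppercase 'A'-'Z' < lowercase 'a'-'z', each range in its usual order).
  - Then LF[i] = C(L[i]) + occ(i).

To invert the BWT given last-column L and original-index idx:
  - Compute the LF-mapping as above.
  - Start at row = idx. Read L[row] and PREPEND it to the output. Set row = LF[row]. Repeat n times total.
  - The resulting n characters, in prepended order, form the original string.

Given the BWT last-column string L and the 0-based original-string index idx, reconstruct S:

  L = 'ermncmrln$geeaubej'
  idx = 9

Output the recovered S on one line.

Answer: jungleremembrance$

Derivation:
LF mapping: 4 15 11 13 3 12 16 10 14 0 8 5 6 1 17 2 7 9
Walk LF starting at row 9, prepending L[row]:
  step 1: row=9, L[9]='$', prepend. Next row=LF[9]=0
  step 2: row=0, L[0]='e', prepend. Next row=LF[0]=4
  step 3: row=4, L[4]='c', prepend. Next row=LF[4]=3
  step 4: row=3, L[3]='n', prepend. Next row=LF[3]=13
  step 5: row=13, L[13]='a', prepend. Next row=LF[13]=1
  step 6: row=1, L[1]='r', prepend. Next row=LF[1]=15
  step 7: row=15, L[15]='b', prepend. Next row=LF[15]=2
  step 8: row=2, L[2]='m', prepend. Next row=LF[2]=11
  step 9: row=11, L[11]='e', prepend. Next row=LF[11]=5
  step 10: row=5, L[5]='m', prepend. Next row=LF[5]=12
  step 11: row=12, L[12]='e', prepend. Next row=LF[12]=6
  step 12: row=6, L[6]='r', prepend. Next row=LF[6]=16
  step 13: row=16, L[16]='e', prepend. Next row=LF[16]=7
  step 14: row=7, L[7]='l', prepend. Next row=LF[7]=10
  step 15: row=10, L[10]='g', prepend. Next row=LF[10]=8
  step 16: row=8, L[8]='n', prepend. Next row=LF[8]=14
  step 17: row=14, L[14]='u', prepend. Next row=LF[14]=17
  step 18: row=17, L[17]='j', prepend. Next row=LF[17]=9
Reversed output: jungleremembrance$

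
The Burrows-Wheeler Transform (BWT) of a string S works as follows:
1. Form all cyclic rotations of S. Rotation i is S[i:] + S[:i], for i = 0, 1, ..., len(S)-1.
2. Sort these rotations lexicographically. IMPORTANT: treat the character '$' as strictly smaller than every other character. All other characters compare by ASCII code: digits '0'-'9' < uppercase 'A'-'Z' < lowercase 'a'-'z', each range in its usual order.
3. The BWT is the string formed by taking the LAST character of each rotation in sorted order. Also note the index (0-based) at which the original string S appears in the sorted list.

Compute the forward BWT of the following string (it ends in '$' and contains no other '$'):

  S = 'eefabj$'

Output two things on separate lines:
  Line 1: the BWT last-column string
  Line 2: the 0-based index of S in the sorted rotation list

Answer: jfa$eeb
3

Derivation:
All 7 rotations (rotation i = S[i:]+S[:i]):
  rot[0] = eefabj$
  rot[1] = efabj$e
  rot[2] = fabj$ee
  rot[3] = abj$eef
  rot[4] = bj$eefa
  rot[5] = j$eefab
  rot[6] = $eefabj
Sorted (with $ < everything):
  sorted[0] = $eefabj  (last char: 'j')
  sorted[1] = abj$eef  (last char: 'f')
  sorted[2] = bj$eefa  (last char: 'a')
  sorted[3] = eefabj$  (last char: '$')
  sorted[4] = efabj$e  (last char: 'e')
  sorted[5] = fabj$ee  (last char: 'e')
  sorted[6] = j$eefab  (last char: 'b')
Last column: jfa$eeb
Original string S is at sorted index 3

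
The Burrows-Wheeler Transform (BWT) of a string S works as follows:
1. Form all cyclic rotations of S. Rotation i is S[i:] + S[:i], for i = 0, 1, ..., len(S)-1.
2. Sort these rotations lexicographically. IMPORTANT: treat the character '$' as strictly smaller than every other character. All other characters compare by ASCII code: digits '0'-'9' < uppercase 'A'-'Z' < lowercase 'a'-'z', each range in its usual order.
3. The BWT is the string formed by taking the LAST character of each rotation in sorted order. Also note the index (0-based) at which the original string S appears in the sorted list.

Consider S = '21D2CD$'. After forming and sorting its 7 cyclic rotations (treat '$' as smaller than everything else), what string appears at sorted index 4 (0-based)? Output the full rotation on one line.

All 7 rotations (rotation i = S[i:]+S[:i]):
  rot[0] = 21D2CD$
  rot[1] = 1D2CD$2
  rot[2] = D2CD$21
  rot[3] = 2CD$21D
  rot[4] = CD$21D2
  rot[5] = D$21D2C
  rot[6] = $21D2CD
Sorted (with $ < everything):
  sorted[0] = $21D2CD
  sorted[1] = 1D2CD$2
  sorted[2] = 21D2CD$
  sorted[3] = 2CD$21D
  sorted[4] = CD$21D2
  sorted[5] = D$21D2C
  sorted[6] = D2CD$21
sorted[4] = CD$21D2

Answer: CD$21D2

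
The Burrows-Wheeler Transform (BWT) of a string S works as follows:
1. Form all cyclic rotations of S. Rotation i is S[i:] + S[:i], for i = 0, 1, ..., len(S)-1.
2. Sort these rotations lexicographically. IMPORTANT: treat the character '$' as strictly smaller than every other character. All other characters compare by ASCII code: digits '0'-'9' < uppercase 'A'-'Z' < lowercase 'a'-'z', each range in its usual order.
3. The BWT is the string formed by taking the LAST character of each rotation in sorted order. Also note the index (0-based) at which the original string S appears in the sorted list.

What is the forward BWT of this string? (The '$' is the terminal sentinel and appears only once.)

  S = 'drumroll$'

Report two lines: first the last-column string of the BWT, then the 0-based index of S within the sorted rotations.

All 9 rotations (rotation i = S[i:]+S[:i]):
  rot[0] = drumroll$
  rot[1] = rumroll$d
  rot[2] = umroll$dr
  rot[3] = mroll$dru
  rot[4] = roll$drum
  rot[5] = oll$drumr
  rot[6] = ll$drumro
  rot[7] = l$drumrol
  rot[8] = $drumroll
Sorted (with $ < everything):
  sorted[0] = $drumroll  (last char: 'l')
  sorted[1] = drumroll$  (last char: '$')
  sorted[2] = l$drumrol  (last char: 'l')
  sorted[3] = ll$drumro  (last char: 'o')
  sorted[4] = mroll$dru  (last char: 'u')
  sorted[5] = oll$drumr  (last char: 'r')
  sorted[6] = roll$drum  (last char: 'm')
  sorted[7] = rumroll$d  (last char: 'd')
  sorted[8] = umroll$dr  (last char: 'r')
Last column: l$lourmdr
Original string S is at sorted index 1

Answer: l$lourmdr
1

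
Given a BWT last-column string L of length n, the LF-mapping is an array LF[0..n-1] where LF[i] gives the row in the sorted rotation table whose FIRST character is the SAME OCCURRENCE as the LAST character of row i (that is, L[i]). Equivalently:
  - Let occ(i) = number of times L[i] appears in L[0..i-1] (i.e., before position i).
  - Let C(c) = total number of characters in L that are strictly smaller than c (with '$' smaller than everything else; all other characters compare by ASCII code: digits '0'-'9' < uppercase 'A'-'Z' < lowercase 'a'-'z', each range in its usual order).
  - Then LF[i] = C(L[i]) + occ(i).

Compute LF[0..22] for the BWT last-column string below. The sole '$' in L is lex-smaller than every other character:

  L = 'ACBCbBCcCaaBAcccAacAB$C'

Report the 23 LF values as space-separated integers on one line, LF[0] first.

Answer: 1 9 5 10 17 6 11 18 12 14 15 7 2 19 20 21 3 16 22 4 8 0 13

Derivation:
Char counts: '$':1, 'A':4, 'B':4, 'C':5, 'a':3, 'b':1, 'c':5
C (first-col start): C('$')=0, C('A')=1, C('B')=5, C('C')=9, C('a')=14, C('b')=17, C('c')=18
L[0]='A': occ=0, LF[0]=C('A')+0=1+0=1
L[1]='C': occ=0, LF[1]=C('C')+0=9+0=9
L[2]='B': occ=0, LF[2]=C('B')+0=5+0=5
L[3]='C': occ=1, LF[3]=C('C')+1=9+1=10
L[4]='b': occ=0, LF[4]=C('b')+0=17+0=17
L[5]='B': occ=1, LF[5]=C('B')+1=5+1=6
L[6]='C': occ=2, LF[6]=C('C')+2=9+2=11
L[7]='c': occ=0, LF[7]=C('c')+0=18+0=18
L[8]='C': occ=3, LF[8]=C('C')+3=9+3=12
L[9]='a': occ=0, LF[9]=C('a')+0=14+0=14
L[10]='a': occ=1, LF[10]=C('a')+1=14+1=15
L[11]='B': occ=2, LF[11]=C('B')+2=5+2=7
L[12]='A': occ=1, LF[12]=C('A')+1=1+1=2
L[13]='c': occ=1, LF[13]=C('c')+1=18+1=19
L[14]='c': occ=2, LF[14]=C('c')+2=18+2=20
L[15]='c': occ=3, LF[15]=C('c')+3=18+3=21
L[16]='A': occ=2, LF[16]=C('A')+2=1+2=3
L[17]='a': occ=2, LF[17]=C('a')+2=14+2=16
L[18]='c': occ=4, LF[18]=C('c')+4=18+4=22
L[19]='A': occ=3, LF[19]=C('A')+3=1+3=4
L[20]='B': occ=3, LF[20]=C('B')+3=5+3=8
L[21]='$': occ=0, LF[21]=C('$')+0=0+0=0
L[22]='C': occ=4, LF[22]=C('C')+4=9+4=13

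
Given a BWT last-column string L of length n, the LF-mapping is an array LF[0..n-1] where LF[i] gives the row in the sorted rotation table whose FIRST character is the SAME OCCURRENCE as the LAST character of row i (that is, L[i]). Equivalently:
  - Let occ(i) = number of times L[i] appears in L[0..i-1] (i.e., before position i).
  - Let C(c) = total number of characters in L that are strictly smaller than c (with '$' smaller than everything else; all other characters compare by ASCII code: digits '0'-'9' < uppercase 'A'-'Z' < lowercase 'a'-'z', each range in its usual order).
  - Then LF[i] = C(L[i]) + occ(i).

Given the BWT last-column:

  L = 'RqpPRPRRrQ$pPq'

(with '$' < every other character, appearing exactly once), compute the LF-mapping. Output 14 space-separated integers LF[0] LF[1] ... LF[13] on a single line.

Answer: 5 11 9 1 6 2 7 8 13 4 0 10 3 12

Derivation:
Char counts: '$':1, 'P':3, 'Q':1, 'R':4, 'p':2, 'q':2, 'r':1
C (first-col start): C('$')=0, C('P')=1, C('Q')=4, C('R')=5, C('p')=9, C('q')=11, C('r')=13
L[0]='R': occ=0, LF[0]=C('R')+0=5+0=5
L[1]='q': occ=0, LF[1]=C('q')+0=11+0=11
L[2]='p': occ=0, LF[2]=C('p')+0=9+0=9
L[3]='P': occ=0, LF[3]=C('P')+0=1+0=1
L[4]='R': occ=1, LF[4]=C('R')+1=5+1=6
L[5]='P': occ=1, LF[5]=C('P')+1=1+1=2
L[6]='R': occ=2, LF[6]=C('R')+2=5+2=7
L[7]='R': occ=3, LF[7]=C('R')+3=5+3=8
L[8]='r': occ=0, LF[8]=C('r')+0=13+0=13
L[9]='Q': occ=0, LF[9]=C('Q')+0=4+0=4
L[10]='$': occ=0, LF[10]=C('$')+0=0+0=0
L[11]='p': occ=1, LF[11]=C('p')+1=9+1=10
L[12]='P': occ=2, LF[12]=C('P')+2=1+2=3
L[13]='q': occ=1, LF[13]=C('q')+1=11+1=12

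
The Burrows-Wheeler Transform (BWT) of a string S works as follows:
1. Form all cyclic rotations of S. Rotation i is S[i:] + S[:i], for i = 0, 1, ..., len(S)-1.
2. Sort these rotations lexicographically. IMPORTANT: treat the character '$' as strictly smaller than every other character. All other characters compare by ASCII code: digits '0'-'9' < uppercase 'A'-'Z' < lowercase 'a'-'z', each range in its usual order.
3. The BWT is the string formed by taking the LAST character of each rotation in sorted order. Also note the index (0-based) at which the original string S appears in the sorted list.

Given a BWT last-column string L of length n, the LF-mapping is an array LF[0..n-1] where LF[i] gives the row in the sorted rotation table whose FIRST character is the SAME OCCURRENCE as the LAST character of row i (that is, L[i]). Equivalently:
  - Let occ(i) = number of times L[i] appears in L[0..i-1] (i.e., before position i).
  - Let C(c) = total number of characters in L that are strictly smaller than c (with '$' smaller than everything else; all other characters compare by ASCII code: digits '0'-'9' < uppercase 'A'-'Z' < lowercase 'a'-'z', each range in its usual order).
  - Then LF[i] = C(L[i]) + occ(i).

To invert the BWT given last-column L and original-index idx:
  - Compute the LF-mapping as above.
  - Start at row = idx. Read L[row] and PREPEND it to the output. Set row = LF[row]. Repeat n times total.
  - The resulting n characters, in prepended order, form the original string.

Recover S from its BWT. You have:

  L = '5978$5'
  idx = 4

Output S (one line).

LF mapping: 1 5 3 4 0 2
Walk LF starting at row 4, prepending L[row]:
  step 1: row=4, L[4]='$', prepend. Next row=LF[4]=0
  step 2: row=0, L[0]='5', prepend. Next row=LF[0]=1
  step 3: row=1, L[1]='9', prepend. Next row=LF[1]=5
  step 4: row=5, L[5]='5', prepend. Next row=LF[5]=2
  step 5: row=2, L[2]='7', prepend. Next row=LF[2]=3
  step 6: row=3, L[3]='8', prepend. Next row=LF[3]=4
Reversed output: 87595$

Answer: 87595$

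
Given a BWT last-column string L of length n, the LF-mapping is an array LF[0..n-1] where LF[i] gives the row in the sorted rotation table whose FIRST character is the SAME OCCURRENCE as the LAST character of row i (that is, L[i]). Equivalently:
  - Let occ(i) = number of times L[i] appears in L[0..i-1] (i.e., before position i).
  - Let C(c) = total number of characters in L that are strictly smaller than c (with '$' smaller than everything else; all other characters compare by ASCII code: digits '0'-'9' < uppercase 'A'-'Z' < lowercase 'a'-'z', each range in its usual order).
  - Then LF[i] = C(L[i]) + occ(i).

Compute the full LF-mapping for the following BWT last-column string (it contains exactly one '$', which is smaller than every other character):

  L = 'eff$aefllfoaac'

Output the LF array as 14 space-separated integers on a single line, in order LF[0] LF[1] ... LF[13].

Answer: 5 7 8 0 1 6 9 11 12 10 13 2 3 4

Derivation:
Char counts: '$':1, 'a':3, 'c':1, 'e':2, 'f':4, 'l':2, 'o':1
C (first-col start): C('$')=0, C('a')=1, C('c')=4, C('e')=5, C('f')=7, C('l')=11, C('o')=13
L[0]='e': occ=0, LF[0]=C('e')+0=5+0=5
L[1]='f': occ=0, LF[1]=C('f')+0=7+0=7
L[2]='f': occ=1, LF[2]=C('f')+1=7+1=8
L[3]='$': occ=0, LF[3]=C('$')+0=0+0=0
L[4]='a': occ=0, LF[4]=C('a')+0=1+0=1
L[5]='e': occ=1, LF[5]=C('e')+1=5+1=6
L[6]='f': occ=2, LF[6]=C('f')+2=7+2=9
L[7]='l': occ=0, LF[7]=C('l')+0=11+0=11
L[8]='l': occ=1, LF[8]=C('l')+1=11+1=12
L[9]='f': occ=3, LF[9]=C('f')+3=7+3=10
L[10]='o': occ=0, LF[10]=C('o')+0=13+0=13
L[11]='a': occ=1, LF[11]=C('a')+1=1+1=2
L[12]='a': occ=2, LF[12]=C('a')+2=1+2=3
L[13]='c': occ=0, LF[13]=C('c')+0=4+0=4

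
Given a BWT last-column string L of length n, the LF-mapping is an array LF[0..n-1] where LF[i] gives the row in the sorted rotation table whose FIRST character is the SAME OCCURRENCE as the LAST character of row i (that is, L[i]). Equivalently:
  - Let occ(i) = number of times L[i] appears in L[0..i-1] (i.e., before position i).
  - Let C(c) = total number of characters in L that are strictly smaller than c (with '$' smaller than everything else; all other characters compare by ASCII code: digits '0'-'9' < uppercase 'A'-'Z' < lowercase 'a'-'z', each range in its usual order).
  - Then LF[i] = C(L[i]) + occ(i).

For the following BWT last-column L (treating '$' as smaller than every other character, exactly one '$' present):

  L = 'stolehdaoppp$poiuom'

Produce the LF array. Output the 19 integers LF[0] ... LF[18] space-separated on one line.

Char counts: '$':1, 'a':1, 'd':1, 'e':1, 'h':1, 'i':1, 'l':1, 'm':1, 'o':4, 'p':4, 's':1, 't':1, 'u':1
C (first-col start): C('$')=0, C('a')=1, C('d')=2, C('e')=3, C('h')=4, C('i')=5, C('l')=6, C('m')=7, C('o')=8, C('p')=12, C('s')=16, C('t')=17, C('u')=18
L[0]='s': occ=0, LF[0]=C('s')+0=16+0=16
L[1]='t': occ=0, LF[1]=C('t')+0=17+0=17
L[2]='o': occ=0, LF[2]=C('o')+0=8+0=8
L[3]='l': occ=0, LF[3]=C('l')+0=6+0=6
L[4]='e': occ=0, LF[4]=C('e')+0=3+0=3
L[5]='h': occ=0, LF[5]=C('h')+0=4+0=4
L[6]='d': occ=0, LF[6]=C('d')+0=2+0=2
L[7]='a': occ=0, LF[7]=C('a')+0=1+0=1
L[8]='o': occ=1, LF[8]=C('o')+1=8+1=9
L[9]='p': occ=0, LF[9]=C('p')+0=12+0=12
L[10]='p': occ=1, LF[10]=C('p')+1=12+1=13
L[11]='p': occ=2, LF[11]=C('p')+2=12+2=14
L[12]='$': occ=0, LF[12]=C('$')+0=0+0=0
L[13]='p': occ=3, LF[13]=C('p')+3=12+3=15
L[14]='o': occ=2, LF[14]=C('o')+2=8+2=10
L[15]='i': occ=0, LF[15]=C('i')+0=5+0=5
L[16]='u': occ=0, LF[16]=C('u')+0=18+0=18
L[17]='o': occ=3, LF[17]=C('o')+3=8+3=11
L[18]='m': occ=0, LF[18]=C('m')+0=7+0=7

Answer: 16 17 8 6 3 4 2 1 9 12 13 14 0 15 10 5 18 11 7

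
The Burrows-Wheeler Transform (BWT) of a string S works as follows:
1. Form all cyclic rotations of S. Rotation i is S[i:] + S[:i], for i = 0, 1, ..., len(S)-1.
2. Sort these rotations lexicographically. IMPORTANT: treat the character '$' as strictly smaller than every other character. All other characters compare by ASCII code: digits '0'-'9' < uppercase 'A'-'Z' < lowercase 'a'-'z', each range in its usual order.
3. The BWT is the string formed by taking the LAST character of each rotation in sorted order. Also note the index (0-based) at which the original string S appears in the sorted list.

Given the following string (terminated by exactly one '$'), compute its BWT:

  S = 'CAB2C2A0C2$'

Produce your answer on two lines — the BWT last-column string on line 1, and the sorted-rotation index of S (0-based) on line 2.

Answer: 2ACCB2CA02$
10

Derivation:
All 11 rotations (rotation i = S[i:]+S[:i]):
  rot[0] = CAB2C2A0C2$
  rot[1] = AB2C2A0C2$C
  rot[2] = B2C2A0C2$CA
  rot[3] = 2C2A0C2$CAB
  rot[4] = C2A0C2$CAB2
  rot[5] = 2A0C2$CAB2C
  rot[6] = A0C2$CAB2C2
  rot[7] = 0C2$CAB2C2A
  rot[8] = C2$CAB2C2A0
  rot[9] = 2$CAB2C2A0C
  rot[10] = $CAB2C2A0C2
Sorted (with $ < everything):
  sorted[0] = $CAB2C2A0C2  (last char: '2')
  sorted[1] = 0C2$CAB2C2A  (last char: 'A')
  sorted[2] = 2$CAB2C2A0C  (last char: 'C')
  sorted[3] = 2A0C2$CAB2C  (last char: 'C')
  sorted[4] = 2C2A0C2$CAB  (last char: 'B')
  sorted[5] = A0C2$CAB2C2  (last char: '2')
  sorted[6] = AB2C2A0C2$C  (last char: 'C')
  sorted[7] = B2C2A0C2$CA  (last char: 'A')
  sorted[8] = C2$CAB2C2A0  (last char: '0')
  sorted[9] = C2A0C2$CAB2  (last char: '2')
  sorted[10] = CAB2C2A0C2$  (last char: '$')
Last column: 2ACCB2CA02$
Original string S is at sorted index 10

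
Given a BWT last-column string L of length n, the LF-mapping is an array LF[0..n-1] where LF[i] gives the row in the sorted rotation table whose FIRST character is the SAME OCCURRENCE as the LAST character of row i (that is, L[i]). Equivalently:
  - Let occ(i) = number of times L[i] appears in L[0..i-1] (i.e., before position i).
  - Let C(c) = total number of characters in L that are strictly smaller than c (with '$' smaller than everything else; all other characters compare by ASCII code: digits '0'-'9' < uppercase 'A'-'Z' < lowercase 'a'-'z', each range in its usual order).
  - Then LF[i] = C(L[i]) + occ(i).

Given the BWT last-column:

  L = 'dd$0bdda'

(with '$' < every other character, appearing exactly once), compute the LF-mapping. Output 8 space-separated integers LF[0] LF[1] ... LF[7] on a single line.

Char counts: '$':1, '0':1, 'a':1, 'b':1, 'd':4
C (first-col start): C('$')=0, C('0')=1, C('a')=2, C('b')=3, C('d')=4
L[0]='d': occ=0, LF[0]=C('d')+0=4+0=4
L[1]='d': occ=1, LF[1]=C('d')+1=4+1=5
L[2]='$': occ=0, LF[2]=C('$')+0=0+0=0
L[3]='0': occ=0, LF[3]=C('0')+0=1+0=1
L[4]='b': occ=0, LF[4]=C('b')+0=3+0=3
L[5]='d': occ=2, LF[5]=C('d')+2=4+2=6
L[6]='d': occ=3, LF[6]=C('d')+3=4+3=7
L[7]='a': occ=0, LF[7]=C('a')+0=2+0=2

Answer: 4 5 0 1 3 6 7 2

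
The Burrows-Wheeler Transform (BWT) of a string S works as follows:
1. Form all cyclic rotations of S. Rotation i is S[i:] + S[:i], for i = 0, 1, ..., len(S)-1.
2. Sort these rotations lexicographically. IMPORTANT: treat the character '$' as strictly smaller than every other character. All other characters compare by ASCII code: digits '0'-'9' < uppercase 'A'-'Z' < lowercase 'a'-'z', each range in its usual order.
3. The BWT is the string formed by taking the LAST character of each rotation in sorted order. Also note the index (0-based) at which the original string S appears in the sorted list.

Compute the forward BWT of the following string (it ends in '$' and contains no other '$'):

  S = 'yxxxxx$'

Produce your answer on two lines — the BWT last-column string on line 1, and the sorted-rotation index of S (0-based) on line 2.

Answer: xxxxxy$
6

Derivation:
All 7 rotations (rotation i = S[i:]+S[:i]):
  rot[0] = yxxxxx$
  rot[1] = xxxxx$y
  rot[2] = xxxx$yx
  rot[3] = xxx$yxx
  rot[4] = xx$yxxx
  rot[5] = x$yxxxx
  rot[6] = $yxxxxx
Sorted (with $ < everything):
  sorted[0] = $yxxxxx  (last char: 'x')
  sorted[1] = x$yxxxx  (last char: 'x')
  sorted[2] = xx$yxxx  (last char: 'x')
  sorted[3] = xxx$yxx  (last char: 'x')
  sorted[4] = xxxx$yx  (last char: 'x')
  sorted[5] = xxxxx$y  (last char: 'y')
  sorted[6] = yxxxxx$  (last char: '$')
Last column: xxxxxy$
Original string S is at sorted index 6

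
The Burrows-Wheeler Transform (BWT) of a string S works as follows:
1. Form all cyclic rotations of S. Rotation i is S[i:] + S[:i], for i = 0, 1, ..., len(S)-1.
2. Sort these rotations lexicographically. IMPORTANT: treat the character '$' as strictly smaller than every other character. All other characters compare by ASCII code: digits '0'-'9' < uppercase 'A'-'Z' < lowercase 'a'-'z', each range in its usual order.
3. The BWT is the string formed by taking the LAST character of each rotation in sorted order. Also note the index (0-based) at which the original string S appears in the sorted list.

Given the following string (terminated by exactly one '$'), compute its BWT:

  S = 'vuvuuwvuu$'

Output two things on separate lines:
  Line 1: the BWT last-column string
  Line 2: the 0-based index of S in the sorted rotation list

Answer: uuvvvuwu$u
8

Derivation:
All 10 rotations (rotation i = S[i:]+S[:i]):
  rot[0] = vuvuuwvuu$
  rot[1] = uvuuwvuu$v
  rot[2] = vuuwvuu$vu
  rot[3] = uuwvuu$vuv
  rot[4] = uwvuu$vuvu
  rot[5] = wvuu$vuvuu
  rot[6] = vuu$vuvuuw
  rot[7] = uu$vuvuuwv
  rot[8] = u$vuvuuwvu
  rot[9] = $vuvuuwvuu
Sorted (with $ < everything):
  sorted[0] = $vuvuuwvuu  (last char: 'u')
  sorted[1] = u$vuvuuwvu  (last char: 'u')
  sorted[2] = uu$vuvuuwv  (last char: 'v')
  sorted[3] = uuwvuu$vuv  (last char: 'v')
  sorted[4] = uvuuwvuu$v  (last char: 'v')
  sorted[5] = uwvuu$vuvu  (last char: 'u')
  sorted[6] = vuu$vuvuuw  (last char: 'w')
  sorted[7] = vuuwvuu$vu  (last char: 'u')
  sorted[8] = vuvuuwvuu$  (last char: '$')
  sorted[9] = wvuu$vuvuu  (last char: 'u')
Last column: uuvvvuwu$u
Original string S is at sorted index 8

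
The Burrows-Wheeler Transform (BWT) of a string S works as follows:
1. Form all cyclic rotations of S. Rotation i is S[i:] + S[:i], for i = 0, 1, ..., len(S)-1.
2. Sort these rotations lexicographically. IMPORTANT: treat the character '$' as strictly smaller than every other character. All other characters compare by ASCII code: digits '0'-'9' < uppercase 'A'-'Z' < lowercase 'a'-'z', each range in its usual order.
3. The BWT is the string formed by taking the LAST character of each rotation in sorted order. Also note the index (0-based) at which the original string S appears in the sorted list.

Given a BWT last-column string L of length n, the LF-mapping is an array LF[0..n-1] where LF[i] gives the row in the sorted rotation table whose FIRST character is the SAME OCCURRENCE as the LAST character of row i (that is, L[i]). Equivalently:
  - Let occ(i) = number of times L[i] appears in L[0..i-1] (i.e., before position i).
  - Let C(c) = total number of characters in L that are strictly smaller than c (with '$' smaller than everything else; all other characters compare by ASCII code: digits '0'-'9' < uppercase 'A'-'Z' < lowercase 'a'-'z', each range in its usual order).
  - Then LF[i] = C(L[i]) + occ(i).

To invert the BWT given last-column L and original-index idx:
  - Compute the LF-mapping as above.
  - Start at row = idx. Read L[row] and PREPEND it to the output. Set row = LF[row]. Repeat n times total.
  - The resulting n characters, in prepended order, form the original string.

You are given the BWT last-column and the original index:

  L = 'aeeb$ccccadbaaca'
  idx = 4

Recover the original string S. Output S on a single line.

LF mapping: 1 14 15 6 0 8 9 10 11 2 13 7 3 4 12 5
Walk LF starting at row 4, prepending L[row]:
  step 1: row=4, L[4]='$', prepend. Next row=LF[4]=0
  step 2: row=0, L[0]='a', prepend. Next row=LF[0]=1
  step 3: row=1, L[1]='e', prepend. Next row=LF[1]=14
  step 4: row=14, L[14]='c', prepend. Next row=LF[14]=12
  step 5: row=12, L[12]='a', prepend. Next row=LF[12]=3
  step 6: row=3, L[3]='b', prepend. Next row=LF[3]=6
  step 7: row=6, L[6]='c', prepend. Next row=LF[6]=9
  step 8: row=9, L[9]='a', prepend. Next row=LF[9]=2
  step 9: row=2, L[2]='e', prepend. Next row=LF[2]=15
  step 10: row=15, L[15]='a', prepend. Next row=LF[15]=5
  step 11: row=5, L[5]='c', prepend. Next row=LF[5]=8
  step 12: row=8, L[8]='c', prepend. Next row=LF[8]=11
  step 13: row=11, L[11]='b', prepend. Next row=LF[11]=7
  step 14: row=7, L[7]='c', prepend. Next row=LF[7]=10
  step 15: row=10, L[10]='d', prepend. Next row=LF[10]=13
  step 16: row=13, L[13]='a', prepend. Next row=LF[13]=4
Reversed output: adcbccaeacbacea$

Answer: adcbccaeacbacea$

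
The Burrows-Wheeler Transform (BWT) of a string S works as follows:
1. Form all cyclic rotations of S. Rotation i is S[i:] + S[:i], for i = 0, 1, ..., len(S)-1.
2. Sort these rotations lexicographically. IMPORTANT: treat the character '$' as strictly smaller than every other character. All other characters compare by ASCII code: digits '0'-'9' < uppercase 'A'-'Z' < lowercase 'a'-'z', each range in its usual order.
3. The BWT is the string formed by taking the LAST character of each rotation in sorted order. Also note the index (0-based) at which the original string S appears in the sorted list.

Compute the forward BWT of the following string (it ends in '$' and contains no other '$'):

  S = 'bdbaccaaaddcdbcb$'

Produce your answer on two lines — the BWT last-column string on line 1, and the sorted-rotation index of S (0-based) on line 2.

Answer: bcabacdd$cbadbcda
8

Derivation:
All 17 rotations (rotation i = S[i:]+S[:i]):
  rot[0] = bdbaccaaaddcdbcb$
  rot[1] = dbaccaaaddcdbcb$b
  rot[2] = baccaaaddcdbcb$bd
  rot[3] = accaaaddcdbcb$bdb
  rot[4] = ccaaaddcdbcb$bdba
  rot[5] = caaaddcdbcb$bdbac
  rot[6] = aaaddcdbcb$bdbacc
  rot[7] = aaddcdbcb$bdbacca
  rot[8] = addcdbcb$bdbaccaa
  rot[9] = ddcdbcb$bdbaccaaa
  rot[10] = dcdbcb$bdbaccaaad
  rot[11] = cdbcb$bdbaccaaadd
  rot[12] = dbcb$bdbaccaaaddc
  rot[13] = bcb$bdbaccaaaddcd
  rot[14] = cb$bdbaccaaaddcdb
  rot[15] = b$bdbaccaaaddcdbc
  rot[16] = $bdbaccaaaddcdbcb
Sorted (with $ < everything):
  sorted[0] = $bdbaccaaaddcdbcb  (last char: 'b')
  sorted[1] = aaaddcdbcb$bdbacc  (last char: 'c')
  sorted[2] = aaddcdbcb$bdbacca  (last char: 'a')
  sorted[3] = accaaaddcdbcb$bdb  (last char: 'b')
  sorted[4] = addcdbcb$bdbaccaa  (last char: 'a')
  sorted[5] = b$bdbaccaaaddcdbc  (last char: 'c')
  sorted[6] = baccaaaddcdbcb$bd  (last char: 'd')
  sorted[7] = bcb$bdbaccaaaddcd  (last char: 'd')
  sorted[8] = bdbaccaaaddcdbcb$  (last char: '$')
  sorted[9] = caaaddcdbcb$bdbac  (last char: 'c')
  sorted[10] = cb$bdbaccaaaddcdb  (last char: 'b')
  sorted[11] = ccaaaddcdbcb$bdba  (last char: 'a')
  sorted[12] = cdbcb$bdbaccaaadd  (last char: 'd')
  sorted[13] = dbaccaaaddcdbcb$b  (last char: 'b')
  sorted[14] = dbcb$bdbaccaaaddc  (last char: 'c')
  sorted[15] = dcdbcb$bdbaccaaad  (last char: 'd')
  sorted[16] = ddcdbcb$bdbaccaaa  (last char: 'a')
Last column: bcabacdd$cbadbcda
Original string S is at sorted index 8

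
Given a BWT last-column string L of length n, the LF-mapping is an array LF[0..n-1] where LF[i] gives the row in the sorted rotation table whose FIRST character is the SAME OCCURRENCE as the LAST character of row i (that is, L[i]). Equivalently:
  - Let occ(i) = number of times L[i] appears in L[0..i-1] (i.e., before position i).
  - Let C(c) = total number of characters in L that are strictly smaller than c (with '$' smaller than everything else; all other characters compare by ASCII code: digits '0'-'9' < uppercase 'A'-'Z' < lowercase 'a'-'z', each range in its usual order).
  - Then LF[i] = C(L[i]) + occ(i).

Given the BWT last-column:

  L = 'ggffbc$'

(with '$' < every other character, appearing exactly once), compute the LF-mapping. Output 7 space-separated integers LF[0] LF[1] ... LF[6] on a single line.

Answer: 5 6 3 4 1 2 0

Derivation:
Char counts: '$':1, 'b':1, 'c':1, 'f':2, 'g':2
C (first-col start): C('$')=0, C('b')=1, C('c')=2, C('f')=3, C('g')=5
L[0]='g': occ=0, LF[0]=C('g')+0=5+0=5
L[1]='g': occ=1, LF[1]=C('g')+1=5+1=6
L[2]='f': occ=0, LF[2]=C('f')+0=3+0=3
L[3]='f': occ=1, LF[3]=C('f')+1=3+1=4
L[4]='b': occ=0, LF[4]=C('b')+0=1+0=1
L[5]='c': occ=0, LF[5]=C('c')+0=2+0=2
L[6]='$': occ=0, LF[6]=C('$')+0=0+0=0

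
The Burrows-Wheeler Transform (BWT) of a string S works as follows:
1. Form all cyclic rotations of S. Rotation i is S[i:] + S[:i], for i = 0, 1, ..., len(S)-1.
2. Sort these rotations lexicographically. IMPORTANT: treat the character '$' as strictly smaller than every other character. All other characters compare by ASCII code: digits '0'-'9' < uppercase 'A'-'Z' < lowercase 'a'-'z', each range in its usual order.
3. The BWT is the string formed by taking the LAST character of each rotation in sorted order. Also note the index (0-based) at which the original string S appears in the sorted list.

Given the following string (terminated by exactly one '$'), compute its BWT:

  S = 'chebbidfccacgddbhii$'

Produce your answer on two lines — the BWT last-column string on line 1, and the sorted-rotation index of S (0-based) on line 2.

Answer: icedbcfa$dgihdccbibh
8

Derivation:
All 20 rotations (rotation i = S[i:]+S[:i]):
  rot[0] = chebbidfccacgddbhii$
  rot[1] = hebbidfccacgddbhii$c
  rot[2] = ebbidfccacgddbhii$ch
  rot[3] = bbidfccacgddbhii$che
  rot[4] = bidfccacgddbhii$cheb
  rot[5] = idfccacgddbhii$chebb
  rot[6] = dfccacgddbhii$chebbi
  rot[7] = fccacgddbhii$chebbid
  rot[8] = ccacgddbhii$chebbidf
  rot[9] = cacgddbhii$chebbidfc
  rot[10] = acgddbhii$chebbidfcc
  rot[11] = cgddbhii$chebbidfcca
  rot[12] = gddbhii$chebbidfccac
  rot[13] = ddbhii$chebbidfccacg
  rot[14] = dbhii$chebbidfccacgd
  rot[15] = bhii$chebbidfccacgdd
  rot[16] = hii$chebbidfccacgddb
  rot[17] = ii$chebbidfccacgddbh
  rot[18] = i$chebbidfccacgddbhi
  rot[19] = $chebbidfccacgddbhii
Sorted (with $ < everything):
  sorted[0] = $chebbidfccacgddbhii  (last char: 'i')
  sorted[1] = acgddbhii$chebbidfcc  (last char: 'c')
  sorted[2] = bbidfccacgddbhii$che  (last char: 'e')
  sorted[3] = bhii$chebbidfccacgdd  (last char: 'd')
  sorted[4] = bidfccacgddbhii$cheb  (last char: 'b')
  sorted[5] = cacgddbhii$chebbidfc  (last char: 'c')
  sorted[6] = ccacgddbhii$chebbidf  (last char: 'f')
  sorted[7] = cgddbhii$chebbidfcca  (last char: 'a')
  sorted[8] = chebbidfccacgddbhii$  (last char: '$')
  sorted[9] = dbhii$chebbidfccacgd  (last char: 'd')
  sorted[10] = ddbhii$chebbidfccacg  (last char: 'g')
  sorted[11] = dfccacgddbhii$chebbi  (last char: 'i')
  sorted[12] = ebbidfccacgddbhii$ch  (last char: 'h')
  sorted[13] = fccacgddbhii$chebbid  (last char: 'd')
  sorted[14] = gddbhii$chebbidfccac  (last char: 'c')
  sorted[15] = hebbidfccacgddbhii$c  (last char: 'c')
  sorted[16] = hii$chebbidfccacgddb  (last char: 'b')
  sorted[17] = i$chebbidfccacgddbhi  (last char: 'i')
  sorted[18] = idfccacgddbhii$chebb  (last char: 'b')
  sorted[19] = ii$chebbidfccacgddbh  (last char: 'h')
Last column: icedbcfa$dgihdccbibh
Original string S is at sorted index 8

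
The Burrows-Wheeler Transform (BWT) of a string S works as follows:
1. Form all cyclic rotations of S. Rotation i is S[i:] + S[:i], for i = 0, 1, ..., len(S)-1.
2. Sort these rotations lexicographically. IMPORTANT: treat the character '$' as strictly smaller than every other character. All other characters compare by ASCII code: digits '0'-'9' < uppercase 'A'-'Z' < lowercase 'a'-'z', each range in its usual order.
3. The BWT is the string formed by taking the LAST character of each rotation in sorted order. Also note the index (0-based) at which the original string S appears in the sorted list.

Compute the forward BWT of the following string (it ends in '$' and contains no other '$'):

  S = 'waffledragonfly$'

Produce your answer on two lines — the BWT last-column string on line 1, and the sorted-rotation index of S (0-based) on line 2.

All 16 rotations (rotation i = S[i:]+S[:i]):
  rot[0] = waffledragonfly$
  rot[1] = affledragonfly$w
  rot[2] = ffledragonfly$wa
  rot[3] = fledragonfly$waf
  rot[4] = ledragonfly$waff
  rot[5] = edragonfly$waffl
  rot[6] = dragonfly$waffle
  rot[7] = ragonfly$waffled
  rot[8] = agonfly$waffledr
  rot[9] = gonfly$waffledra
  rot[10] = onfly$waffledrag
  rot[11] = nfly$waffledrago
  rot[12] = fly$waffledragon
  rot[13] = ly$waffledragonf
  rot[14] = y$waffledragonfl
  rot[15] = $waffledragonfly
Sorted (with $ < everything):
  sorted[0] = $waffledragonfly  (last char: 'y')
  sorted[1] = affledragonfly$w  (last char: 'w')
  sorted[2] = agonfly$waffledr  (last char: 'r')
  sorted[3] = dragonfly$waffle  (last char: 'e')
  sorted[4] = edragonfly$waffl  (last char: 'l')
  sorted[5] = ffledragonfly$wa  (last char: 'a')
  sorted[6] = fledragonfly$waf  (last char: 'f')
  sorted[7] = fly$waffledragon  (last char: 'n')
  sorted[8] = gonfly$waffledra  (last char: 'a')
  sorted[9] = ledragonfly$waff  (last char: 'f')
  sorted[10] = ly$waffledragonf  (last char: 'f')
  sorted[11] = nfly$waffledrago  (last char: 'o')
  sorted[12] = onfly$waffledrag  (last char: 'g')
  sorted[13] = ragonfly$waffled  (last char: 'd')
  sorted[14] = waffledragonfly$  (last char: '$')
  sorted[15] = y$waffledragonfl  (last char: 'l')
Last column: ywrelafnaffogd$l
Original string S is at sorted index 14

Answer: ywrelafnaffogd$l
14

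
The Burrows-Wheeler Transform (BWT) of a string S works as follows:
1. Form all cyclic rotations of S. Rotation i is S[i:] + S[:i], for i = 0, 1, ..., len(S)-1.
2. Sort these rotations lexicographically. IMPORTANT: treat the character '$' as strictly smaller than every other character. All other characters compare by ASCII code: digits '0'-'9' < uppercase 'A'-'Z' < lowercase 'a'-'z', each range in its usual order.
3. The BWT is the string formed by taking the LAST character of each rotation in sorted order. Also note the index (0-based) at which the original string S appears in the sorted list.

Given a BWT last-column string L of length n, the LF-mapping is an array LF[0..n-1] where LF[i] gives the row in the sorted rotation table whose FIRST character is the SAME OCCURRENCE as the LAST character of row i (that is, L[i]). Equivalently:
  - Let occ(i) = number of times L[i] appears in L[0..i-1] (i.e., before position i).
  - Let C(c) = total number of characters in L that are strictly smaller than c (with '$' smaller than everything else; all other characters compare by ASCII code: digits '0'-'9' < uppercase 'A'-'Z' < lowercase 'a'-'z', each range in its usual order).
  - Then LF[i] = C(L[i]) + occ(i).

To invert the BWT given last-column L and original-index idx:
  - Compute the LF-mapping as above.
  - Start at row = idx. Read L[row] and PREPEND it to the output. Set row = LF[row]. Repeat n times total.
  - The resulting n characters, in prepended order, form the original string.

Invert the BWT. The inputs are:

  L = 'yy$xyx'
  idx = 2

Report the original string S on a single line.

LF mapping: 3 4 0 1 5 2
Walk LF starting at row 2, prepending L[row]:
  step 1: row=2, L[2]='$', prepend. Next row=LF[2]=0
  step 2: row=0, L[0]='y', prepend. Next row=LF[0]=3
  step 3: row=3, L[3]='x', prepend. Next row=LF[3]=1
  step 4: row=1, L[1]='y', prepend. Next row=LF[1]=4
  step 5: row=4, L[4]='y', prepend. Next row=LF[4]=5
  step 6: row=5, L[5]='x', prepend. Next row=LF[5]=2
Reversed output: xyyxy$

Answer: xyyxy$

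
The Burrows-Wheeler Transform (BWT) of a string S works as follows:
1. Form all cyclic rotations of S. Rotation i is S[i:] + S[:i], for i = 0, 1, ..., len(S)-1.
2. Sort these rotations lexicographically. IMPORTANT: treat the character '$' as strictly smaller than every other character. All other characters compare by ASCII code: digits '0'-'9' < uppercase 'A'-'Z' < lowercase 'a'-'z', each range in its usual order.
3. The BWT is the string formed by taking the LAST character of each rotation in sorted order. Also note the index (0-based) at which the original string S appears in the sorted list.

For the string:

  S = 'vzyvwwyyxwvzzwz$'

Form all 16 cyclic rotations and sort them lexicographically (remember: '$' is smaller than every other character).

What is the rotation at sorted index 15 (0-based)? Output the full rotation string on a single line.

All 16 rotations (rotation i = S[i:]+S[:i]):
  rot[0] = vzyvwwyyxwvzzwz$
  rot[1] = zyvwwyyxwvzzwz$v
  rot[2] = yvwwyyxwvzzwz$vz
  rot[3] = vwwyyxwvzzwz$vzy
  rot[4] = wwyyxwvzzwz$vzyv
  rot[5] = wyyxwvzzwz$vzyvw
  rot[6] = yyxwvzzwz$vzyvww
  rot[7] = yxwvzzwz$vzyvwwy
  rot[8] = xwvzzwz$vzyvwwyy
  rot[9] = wvzzwz$vzyvwwyyx
  rot[10] = vzzwz$vzyvwwyyxw
  rot[11] = zzwz$vzyvwwyyxwv
  rot[12] = zwz$vzyvwwyyxwvz
  rot[13] = wz$vzyvwwyyxwvzz
  rot[14] = z$vzyvwwyyxwvzzw
  rot[15] = $vzyvwwyyxwvzzwz
Sorted (with $ < everything):
  sorted[0] = $vzyvwwyyxwvzzwz
  sorted[1] = vwwyyxwvzzwz$vzy
  sorted[2] = vzyvwwyyxwvzzwz$
  sorted[3] = vzzwz$vzyvwwyyxw
  sorted[4] = wvzzwz$vzyvwwyyx
  sorted[5] = wwyyxwvzzwz$vzyv
  sorted[6] = wyyxwvzzwz$vzyvw
  sorted[7] = wz$vzyvwwyyxwvzz
  sorted[8] = xwvzzwz$vzyvwwyy
  sorted[9] = yvwwyyxwvzzwz$vz
  sorted[10] = yxwvzzwz$vzyvwwy
  sorted[11] = yyxwvzzwz$vzyvww
  sorted[12] = z$vzyvwwyyxwvzzw
  sorted[13] = zwz$vzyvwwyyxwvz
  sorted[14] = zyvwwyyxwvzzwz$v
  sorted[15] = zzwz$vzyvwwyyxwv
sorted[15] = zzwz$vzyvwwyyxwv

Answer: zzwz$vzyvwwyyxwv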